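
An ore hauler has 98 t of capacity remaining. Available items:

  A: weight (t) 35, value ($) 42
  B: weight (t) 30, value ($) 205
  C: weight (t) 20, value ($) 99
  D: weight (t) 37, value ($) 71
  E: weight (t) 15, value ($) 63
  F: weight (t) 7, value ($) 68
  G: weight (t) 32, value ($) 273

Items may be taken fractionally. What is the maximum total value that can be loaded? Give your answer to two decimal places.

Sort by value per unit weight and fill in that order.
Ratios (sorted): F 9.71, G 8.53, B 6.83, C 4.95, E 4.20, D 1.92, A 1.20
take F (7 @ 68); take G (32 @ 273); take B (30 @ 205); take C (20 @ 99); take 9/15 of E → 37.80. Capacity used 98/98.
Total value = 682.80

682.80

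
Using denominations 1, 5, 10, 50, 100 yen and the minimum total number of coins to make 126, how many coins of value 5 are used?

1

Use the largest denomination that fits, subtract, and repeat.
126 = 1×100 + 2×10 + 1×5 + 1×1
Count of 5: 1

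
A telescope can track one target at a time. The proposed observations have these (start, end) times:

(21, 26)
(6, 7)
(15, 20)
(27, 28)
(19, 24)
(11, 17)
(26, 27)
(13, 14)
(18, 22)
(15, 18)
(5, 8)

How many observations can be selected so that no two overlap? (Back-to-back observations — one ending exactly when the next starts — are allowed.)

Greedy by earliest finish: after sorting by end time, pick each interval compatible with the last pick.
Sorted by end: (6,7)  (5,8)  (13,14)  (11,17)  (15,18)  (15,20)  (18,22)  (19,24)  (21,26)  (26,27)  (27,28)
take (6,7); take (13,14); take (15,18); take (18,22); take (26,27); take (27,28).
Selected 6 observations.

6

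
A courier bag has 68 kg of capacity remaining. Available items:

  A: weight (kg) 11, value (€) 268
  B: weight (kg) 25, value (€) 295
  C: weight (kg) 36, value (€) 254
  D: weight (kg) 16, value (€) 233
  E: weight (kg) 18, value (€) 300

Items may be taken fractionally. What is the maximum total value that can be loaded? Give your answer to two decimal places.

1072.40

Ratios (sorted): A 24.36, E 16.67, D 14.56, B 11.80, C 7.06
take A (11 @ 268); take E (18 @ 300); take D (16 @ 233); take 23/25 of B → 271.40. Capacity used 68/68.
Total value = 1072.40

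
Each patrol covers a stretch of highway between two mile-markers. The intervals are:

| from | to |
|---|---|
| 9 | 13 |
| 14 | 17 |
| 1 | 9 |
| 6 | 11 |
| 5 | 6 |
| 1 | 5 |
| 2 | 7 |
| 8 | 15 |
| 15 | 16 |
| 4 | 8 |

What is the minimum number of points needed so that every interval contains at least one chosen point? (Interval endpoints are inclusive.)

3

Sort by right endpoint; whenever an interval is uncovered, place a point at its right end.
Sorted: [1,5] [5,6] [2,7] [4,8] [1,9] [6,11] [9,13] [8,15] [15,16] [14,17]
{[1,5],[5,6],[2,7],[4,8],[1,9]} hit by 5; {[6,11],[9,13],[8,15]} hit by 11; {[15,16],[14,17]} hit by 16.
Points: 5, 11, 16 (3 total).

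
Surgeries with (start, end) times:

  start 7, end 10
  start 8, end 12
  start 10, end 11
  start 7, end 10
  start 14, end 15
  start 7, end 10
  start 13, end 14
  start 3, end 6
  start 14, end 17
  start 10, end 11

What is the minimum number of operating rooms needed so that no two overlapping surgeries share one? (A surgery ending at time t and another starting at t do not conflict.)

4

The answer is the maximum number of intervals overlapping at any instant.
starts: [3, 7, 7, 7, 8, 10, 10, 13, 14, 14]
ends:   [6, 10, 10, 10, 11, 11, 12, 14, 15, 17]
s3→1 e6→0 s7→1 s7→2 s7→3 s8→4  — peak 4.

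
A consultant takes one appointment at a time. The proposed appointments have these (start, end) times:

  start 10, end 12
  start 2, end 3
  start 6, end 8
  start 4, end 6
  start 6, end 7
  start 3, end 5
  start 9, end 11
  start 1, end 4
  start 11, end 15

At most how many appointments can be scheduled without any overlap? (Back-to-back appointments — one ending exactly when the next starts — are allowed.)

5

Sorted by end: (2,3)  (1,4)  (3,5)  (4,6)  (6,7)  (6,8)  (9,11)  (10,12)  (11,15)
take (2,3); take (3,5); take (6,7); take (9,11); take (11,15).
Selected 5 appointments.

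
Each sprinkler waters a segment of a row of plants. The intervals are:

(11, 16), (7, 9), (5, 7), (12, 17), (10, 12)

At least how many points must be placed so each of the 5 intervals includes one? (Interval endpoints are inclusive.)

2

Sort by right endpoint; whenever an interval is uncovered, place a point at its right end.
By right end: [5,7]  [7,9]  [10,12]  [11,16]  [12,17]
[5,7] uncovered → point at 7; [10,12] uncovered → point at 12.
Points: 7, 12 (2 total).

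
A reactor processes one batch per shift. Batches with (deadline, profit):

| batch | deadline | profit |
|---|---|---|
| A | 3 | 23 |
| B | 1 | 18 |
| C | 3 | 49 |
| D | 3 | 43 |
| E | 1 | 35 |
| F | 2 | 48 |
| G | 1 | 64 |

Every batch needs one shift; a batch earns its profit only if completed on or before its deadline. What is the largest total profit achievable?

Take jobs in profit order; each goes to the latest open slot no later than its deadline.
By profit: G(d1,64), C(d3,49), F(d2,48), D(d3,43), E(d1,35), A(d3,23), B(d1,18)
G→slot 1; C→slot 3; F→slot 2; D skipped; E skipped; A skipped; B skipped.
Profit = 64 + 48 + 49 = 161

161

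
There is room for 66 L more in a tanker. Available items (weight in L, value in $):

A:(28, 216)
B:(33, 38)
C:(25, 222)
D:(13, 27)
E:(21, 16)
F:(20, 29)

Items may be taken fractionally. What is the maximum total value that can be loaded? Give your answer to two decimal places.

465.00

Sort by value per unit weight and fill in that order.
Ratios (sorted): C 8.88, A 7.71, D 2.08, F 1.45, B 1.15, E 0.76
take C (25 @ 222); take A (28 @ 216); take D (13 @ 27). Capacity used 66/66.
Total value = 465.00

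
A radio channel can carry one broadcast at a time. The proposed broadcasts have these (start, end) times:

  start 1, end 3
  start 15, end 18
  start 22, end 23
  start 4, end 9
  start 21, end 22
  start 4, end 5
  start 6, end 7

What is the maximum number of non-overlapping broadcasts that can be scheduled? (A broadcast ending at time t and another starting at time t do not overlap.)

6

By end time: (1,3), (4,5), (6,7), (4,9), (15,18), (21,22), (22,23).
Pick (1,3); next start ≥ 3 → (4,5); next start ≥ 5 → (6,7); next start ≥ 7 → (15,18); next start ≥ 18 → (21,22); next start ≥ 22 → (22,23).
Selected 6 broadcasts.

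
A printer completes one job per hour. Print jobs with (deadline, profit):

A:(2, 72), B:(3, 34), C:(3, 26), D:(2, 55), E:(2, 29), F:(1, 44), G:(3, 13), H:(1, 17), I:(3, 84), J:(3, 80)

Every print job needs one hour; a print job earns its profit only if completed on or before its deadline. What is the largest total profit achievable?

Take jobs in profit order; each goes to the latest open slot no later than its deadline.
By profit: I(d3,84), J(d3,80), A(d2,72), D(d2,55), F(d1,44), B(d3,34), E(d2,29), C(d3,26), H(d1,17), G(d3,13)
I→slot 3; J→slot 2; A→slot 1; D skipped; F skipped; B skipped; E skipped; C skipped; H skipped; G skipped.
Profit = 72 + 80 + 84 = 236

236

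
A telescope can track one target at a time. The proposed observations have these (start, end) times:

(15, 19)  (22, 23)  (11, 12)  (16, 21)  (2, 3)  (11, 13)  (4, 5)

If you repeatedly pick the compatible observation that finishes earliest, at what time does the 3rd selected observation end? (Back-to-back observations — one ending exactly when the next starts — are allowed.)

12

Sorted by end: (2,3)  (4,5)  (11,12)  (11,13)  (15,19)  (16,21)  (22,23)
take (2,3); take (4,5); take (11,12); take (15,19); take (22,23).
Selected: (2,3) (4,5) (11,12) (15,19) (22,23)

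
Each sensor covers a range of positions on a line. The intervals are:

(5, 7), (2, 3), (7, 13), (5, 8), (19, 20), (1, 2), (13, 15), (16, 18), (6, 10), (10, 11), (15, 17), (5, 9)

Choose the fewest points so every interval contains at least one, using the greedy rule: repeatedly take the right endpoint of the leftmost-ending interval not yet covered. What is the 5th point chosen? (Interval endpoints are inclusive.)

Process intervals by earliest right end; each time one isn't hit yet, stab at its right endpoint.
By right end: [1,2]  [2,3]  [5,7]  [5,8]  [5,9]  [6,10]  [10,11]  [7,13]  [13,15]  [15,17]  [16,18]  [19,20]
[1,2] uncovered → point at 2; [5,7] uncovered → point at 7; [10,11] uncovered → point at 11; [13,15] uncovered → point at 15; [16,18] uncovered → point at 18; [19,20] uncovered → point at 20.
Points: 2, 7, 11, 15, 18, 20 (6 total).

18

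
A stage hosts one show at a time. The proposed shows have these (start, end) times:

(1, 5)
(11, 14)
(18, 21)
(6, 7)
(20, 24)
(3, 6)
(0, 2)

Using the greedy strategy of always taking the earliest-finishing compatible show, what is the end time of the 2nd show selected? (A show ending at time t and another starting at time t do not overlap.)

6

Sorted by end: (0,2)  (1,5)  (3,6)  (6,7)  (11,14)  (18,21)  (20,24)
take (0,2); skip (1,5); take (3,6); take (6,7); take (11,14); take (18,21); skip (20,24).
Selected: (0,2) (3,6) (6,7) (11,14) (18,21)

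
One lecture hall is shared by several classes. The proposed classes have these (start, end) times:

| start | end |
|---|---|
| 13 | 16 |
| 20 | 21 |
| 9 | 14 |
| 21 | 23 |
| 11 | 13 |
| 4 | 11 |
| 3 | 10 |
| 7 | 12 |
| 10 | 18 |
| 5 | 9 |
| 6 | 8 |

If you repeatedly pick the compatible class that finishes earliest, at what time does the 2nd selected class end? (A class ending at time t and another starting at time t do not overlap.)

Order by finish time; keep every interval that doesn't clash with the previous kept one.
By end time: (6,8), (5,9), (3,10), (4,11), (7,12), (11,13), (9,14), (13,16), (10,18), (20,21), (21,23).
Pick (6,8); next start ≥ 8 → (11,13); next start ≥ 13 → (13,16); next start ≥ 16 → (20,21); next start ≥ 21 → (21,23).
Selected: (6,8) (11,13) (13,16) (20,21) (21,23)

13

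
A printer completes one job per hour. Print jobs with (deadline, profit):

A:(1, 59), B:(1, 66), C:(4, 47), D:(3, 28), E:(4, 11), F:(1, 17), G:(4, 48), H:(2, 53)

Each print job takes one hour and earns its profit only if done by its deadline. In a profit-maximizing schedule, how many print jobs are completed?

4

Take jobs in profit order; each goes to the latest open slot no later than its deadline.
By profit: B(d1,66), A(d1,59), H(d2,53), G(d4,48), C(d4,47), D(d3,28), F(d1,17), E(d4,11)
B→slot 1; A skipped; H→slot 2; G→slot 4; C→slot 3; D skipped; F skipped; E skipped.
4 of 8 scheduled.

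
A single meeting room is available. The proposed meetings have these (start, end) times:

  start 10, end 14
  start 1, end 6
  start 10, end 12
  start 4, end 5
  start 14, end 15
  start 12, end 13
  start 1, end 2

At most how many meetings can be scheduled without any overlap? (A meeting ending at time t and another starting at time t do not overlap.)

5

Sorted by end: (1,2)  (4,5)  (1,6)  (10,12)  (12,13)  (10,14)  (14,15)
take (1,2); take (4,5); take (10,12); take (12,13); skip (10,14); take (14,15).
Selected 5 meetings.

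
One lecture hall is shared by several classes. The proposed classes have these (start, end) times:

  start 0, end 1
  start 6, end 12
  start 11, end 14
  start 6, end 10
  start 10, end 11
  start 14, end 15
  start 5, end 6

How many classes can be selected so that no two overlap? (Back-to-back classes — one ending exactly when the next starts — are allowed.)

6

Sorted by end: (0,1)  (5,6)  (6,10)  (10,11)  (6,12)  (11,14)  (14,15)
take (0,1); take (5,6); take (6,10); take (10,11); take (11,14); take (14,15).
Selected 6 classes.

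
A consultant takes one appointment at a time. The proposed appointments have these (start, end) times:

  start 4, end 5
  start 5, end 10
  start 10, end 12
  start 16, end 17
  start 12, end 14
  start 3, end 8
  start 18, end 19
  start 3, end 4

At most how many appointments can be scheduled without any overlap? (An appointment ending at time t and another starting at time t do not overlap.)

Order by finish time; keep every interval that doesn't clash with the previous kept one.
Sorted by end: (3,4)  (4,5)  (3,8)  (5,10)  (10,12)  (12,14)  (16,17)  (18,19)
take (3,4); take (4,5); take (5,10); take (10,12); take (12,14); take (16,17); take (18,19).
Selected 7 appointments.

7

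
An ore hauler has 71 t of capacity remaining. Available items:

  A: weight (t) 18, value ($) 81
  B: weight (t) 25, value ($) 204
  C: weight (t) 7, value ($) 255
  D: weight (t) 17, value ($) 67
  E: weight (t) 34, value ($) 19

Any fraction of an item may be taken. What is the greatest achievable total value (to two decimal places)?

Greedy by value/weight ratio, highest first.
Ratios (sorted): C 36.43, B 8.16, A 4.50, D 3.94, E 0.56
take C (7 @ 255); take B (25 @ 204); take A (18 @ 81); take D (17 @ 67); take 4/34 of E → 2.24. Capacity used 71/71.
Total value = 609.24

609.24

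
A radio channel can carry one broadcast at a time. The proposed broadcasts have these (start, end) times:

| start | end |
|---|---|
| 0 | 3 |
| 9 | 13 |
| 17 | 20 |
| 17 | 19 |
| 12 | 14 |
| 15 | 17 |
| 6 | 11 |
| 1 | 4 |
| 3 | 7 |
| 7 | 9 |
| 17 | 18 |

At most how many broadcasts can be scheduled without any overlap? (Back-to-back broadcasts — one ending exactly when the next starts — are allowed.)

Sort by end time and greedily take each interval whose start is ≥ the last chosen end.
By end time: (0,3), (1,4), (3,7), (7,9), (6,11), (9,13), (12,14), (15,17), (17,18), (17,19), (17,20).
Pick (0,3); next start ≥ 3 → (3,7); next start ≥ 7 → (7,9); next start ≥ 9 → (9,13); next start ≥ 13 → (15,17); next start ≥ 17 → (17,18).
Selected 6 broadcasts.

6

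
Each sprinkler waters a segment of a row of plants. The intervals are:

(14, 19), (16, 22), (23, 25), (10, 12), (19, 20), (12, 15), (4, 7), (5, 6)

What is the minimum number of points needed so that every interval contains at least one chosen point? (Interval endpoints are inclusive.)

4

Sort by right endpoint; whenever an interval is uncovered, place a point at its right end.
By right end: [5,6]  [4,7]  [10,12]  [12,15]  [14,19]  [19,20]  [16,22]  [23,25]
[5,6] uncovered → point at 6; [10,12] uncovered → point at 12; [14,19] uncovered → point at 19; [23,25] uncovered → point at 25.
Points: 6, 12, 19, 25 (4 total).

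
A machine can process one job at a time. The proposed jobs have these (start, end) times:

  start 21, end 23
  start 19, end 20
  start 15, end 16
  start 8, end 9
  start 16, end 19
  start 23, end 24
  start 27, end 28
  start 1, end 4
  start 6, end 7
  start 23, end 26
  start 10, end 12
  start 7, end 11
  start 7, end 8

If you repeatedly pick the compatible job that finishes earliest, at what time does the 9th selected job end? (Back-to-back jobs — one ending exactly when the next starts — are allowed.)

23

Sort by end time and greedily take each interval whose start is ≥ the last chosen end.
By end time: (1,4), (6,7), (7,8), (8,9), (7,11), (10,12), (15,16), (16,19), (19,20), (21,23), (23,24), (23,26), (27,28).
Pick (1,4); next start ≥ 4 → (6,7); next start ≥ 7 → (7,8); next start ≥ 8 → (8,9); next start ≥ 9 → (10,12); next start ≥ 12 → (15,16); next start ≥ 16 → (16,19); next start ≥ 19 → (19,20); next start ≥ 20 → (21,23); next start ≥ 23 → (23,24); next start ≥ 24 → (27,28).
Selected: (1,4) (6,7) (7,8) (8,9) (10,12) (15,16) (16,19) (19,20) (21,23) (23,24) (27,28)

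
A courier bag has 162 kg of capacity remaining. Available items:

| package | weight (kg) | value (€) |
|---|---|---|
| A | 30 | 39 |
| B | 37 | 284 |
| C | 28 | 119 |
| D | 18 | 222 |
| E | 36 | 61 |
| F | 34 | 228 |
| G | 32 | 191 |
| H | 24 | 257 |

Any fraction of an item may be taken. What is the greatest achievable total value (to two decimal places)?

Ratios (sorted): D 12.33, H 10.71, B 7.68, F 6.71, G 5.97, C 4.25, E 1.69, A 1.30
take D (18 @ 222); take H (24 @ 257); take B (37 @ 284); take F (34 @ 228); take G (32 @ 191); take 17/28 of C → 72.25. Capacity used 162/162.
Total value = 1254.25

1254.25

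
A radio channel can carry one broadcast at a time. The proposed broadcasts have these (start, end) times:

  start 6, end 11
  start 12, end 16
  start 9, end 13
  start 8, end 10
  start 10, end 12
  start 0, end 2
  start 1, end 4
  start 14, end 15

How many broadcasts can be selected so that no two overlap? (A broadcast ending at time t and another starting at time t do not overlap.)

4

Sort by end time and greedily take each interval whose start is ≥ the last chosen end.
Sorted by end: (0,2)  (1,4)  (8,10)  (6,11)  (10,12)  (9,13)  (14,15)  (12,16)
take (0,2); take (8,10); skip (6,11); take (10,12); take (14,15).
Selected 4 broadcasts.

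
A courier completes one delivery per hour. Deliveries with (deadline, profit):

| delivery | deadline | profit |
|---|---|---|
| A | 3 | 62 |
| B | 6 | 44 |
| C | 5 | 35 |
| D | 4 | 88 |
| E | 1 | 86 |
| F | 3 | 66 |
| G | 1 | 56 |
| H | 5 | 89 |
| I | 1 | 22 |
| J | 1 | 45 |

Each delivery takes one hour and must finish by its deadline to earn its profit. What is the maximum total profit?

Take jobs in profit order; each goes to the latest open slot no later than its deadline.
Profit order: H=89 D=88 E=86 F=66 A=62 G=56 J=45 B=44 C=35 I=22
Assign: H→slot 5, D→slot 4, E→slot 1, F→slot 3, A→slot 2, G skipped, J skipped, B→slot 6, C skipped, I skipped.
Slots: [1:E] [2:A] [3:F] [4:D] [5:H] [6:B]
Profit = 86 + 62 + 66 + 88 + 89 + 44 = 435

435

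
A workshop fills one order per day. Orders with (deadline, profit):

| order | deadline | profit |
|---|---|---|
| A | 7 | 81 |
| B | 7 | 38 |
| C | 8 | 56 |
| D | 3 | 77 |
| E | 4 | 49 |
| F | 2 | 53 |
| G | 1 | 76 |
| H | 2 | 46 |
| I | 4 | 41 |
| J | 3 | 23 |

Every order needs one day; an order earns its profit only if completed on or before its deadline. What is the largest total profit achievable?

430

By profit: A(d7,81), D(d3,77), G(d1,76), C(d8,56), F(d2,53), E(d4,49), H(d2,46), I(d4,41), B(d7,38), J(d3,23)
A→slot 7; D→slot 3; G→slot 1; C→slot 8; F→slot 2; E→slot 4; H skipped; I skipped; B→slot 6; J skipped.
Profit = 76 + 53 + 77 + 49 + 38 + 81 + 56 = 430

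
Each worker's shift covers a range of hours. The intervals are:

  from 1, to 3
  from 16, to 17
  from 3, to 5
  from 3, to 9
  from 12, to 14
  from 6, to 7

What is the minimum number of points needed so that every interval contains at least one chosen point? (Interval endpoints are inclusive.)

By right end: [1,3]  [3,5]  [6,7]  [3,9]  [12,14]  [16,17]
[1,3] uncovered → point at 3; [6,7] uncovered → point at 7; [12,14] uncovered → point at 14; [16,17] uncovered → point at 17.
Points: 3, 7, 14, 17 (4 total).

4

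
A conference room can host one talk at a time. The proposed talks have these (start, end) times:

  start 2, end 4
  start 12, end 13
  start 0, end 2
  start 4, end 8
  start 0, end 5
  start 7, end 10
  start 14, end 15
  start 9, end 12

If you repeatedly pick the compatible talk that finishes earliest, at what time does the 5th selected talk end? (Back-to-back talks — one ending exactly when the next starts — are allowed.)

By end time: (0,2), (2,4), (0,5), (4,8), (7,10), (9,12), (12,13), (14,15).
Pick (0,2); next start ≥ 2 → (2,4); next start ≥ 4 → (4,8); next start ≥ 8 → (9,12); next start ≥ 12 → (12,13); next start ≥ 13 → (14,15).
Selected: (0,2) (2,4) (4,8) (9,12) (12,13) (14,15)

13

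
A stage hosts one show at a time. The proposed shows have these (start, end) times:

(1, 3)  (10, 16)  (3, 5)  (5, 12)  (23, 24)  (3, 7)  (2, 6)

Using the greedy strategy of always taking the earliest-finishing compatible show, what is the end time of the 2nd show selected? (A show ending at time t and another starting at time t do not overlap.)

Order by finish time; keep every interval that doesn't clash with the previous kept one.
By end time: (1,3), (3,5), (2,6), (3,7), (5,12), (10,16), (23,24).
Pick (1,3); next start ≥ 3 → (3,5); next start ≥ 5 → (5,12); next start ≥ 12 → (23,24).
Selected: (1,3) (3,5) (5,12) (23,24)

5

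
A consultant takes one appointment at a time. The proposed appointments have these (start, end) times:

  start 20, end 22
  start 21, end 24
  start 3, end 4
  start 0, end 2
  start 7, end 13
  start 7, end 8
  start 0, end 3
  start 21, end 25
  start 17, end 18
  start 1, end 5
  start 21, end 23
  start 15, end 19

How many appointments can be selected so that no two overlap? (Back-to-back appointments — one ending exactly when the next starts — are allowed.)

Order by finish time; keep every interval that doesn't clash with the previous kept one.
Sorted by end: (0,2)  (0,3)  (3,4)  (1,5)  (7,8)  (7,13)  (17,18)  (15,19)  (20,22)  (21,23)  (21,24)  (21,25)
take (0,2); take (3,4); take (7,8); skip (7,13); take (17,18); skip (15,19); take (20,22); skip (21,24).
Selected 5 appointments.

5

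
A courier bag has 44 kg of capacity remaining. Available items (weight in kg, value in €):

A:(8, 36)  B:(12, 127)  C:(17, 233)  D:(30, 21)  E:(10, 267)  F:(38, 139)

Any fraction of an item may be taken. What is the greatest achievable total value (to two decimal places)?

Greedy by value/weight ratio, highest first.
Order: E (267/10=26.70) > C (233/17=13.71) > B (127/12=10.58) > A (36/8=4.50) > F (139/38=3.66) > D (21/30=0.70)
Fill: take E (10 @ 267) → take C (17 @ 233) → take B (12 @ 127) → take 5/8 of A → 22.50; 44/44 used.
Total value = 649.50

649.50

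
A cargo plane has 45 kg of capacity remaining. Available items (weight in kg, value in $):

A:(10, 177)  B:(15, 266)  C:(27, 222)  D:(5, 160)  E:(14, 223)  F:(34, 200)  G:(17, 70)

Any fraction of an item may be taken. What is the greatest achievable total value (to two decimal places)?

Greedy by value/weight ratio, highest first.
Ratios (sorted): D 32.00, B 17.73, A 17.70, E 15.93, C 8.22, F 5.88, G 4.12
take D (5 @ 160); take B (15 @ 266); take A (10 @ 177); take E (14 @ 223); take 1/27 of C → 8.22. Capacity used 45/45.
Total value = 834.22

834.22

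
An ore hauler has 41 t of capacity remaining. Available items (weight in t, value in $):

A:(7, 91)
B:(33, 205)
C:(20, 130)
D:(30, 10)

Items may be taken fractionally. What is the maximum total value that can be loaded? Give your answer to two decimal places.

307.97

Greedy by value/weight ratio, highest first.
Order: A (91/7=13.00) > C (130/20=6.50) > B (205/33=6.21) > D (10/30=0.33)
Fill: take A (7 @ 91) → take C (20 @ 130) → take 14/33 of B → 86.97; 41/41 used.
Total value = 307.97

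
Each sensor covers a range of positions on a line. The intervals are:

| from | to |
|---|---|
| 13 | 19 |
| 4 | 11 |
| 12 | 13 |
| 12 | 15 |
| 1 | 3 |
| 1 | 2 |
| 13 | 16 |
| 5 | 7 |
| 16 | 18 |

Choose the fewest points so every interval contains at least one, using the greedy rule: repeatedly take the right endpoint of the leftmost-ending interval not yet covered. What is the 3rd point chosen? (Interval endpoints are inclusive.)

13

Sort by right endpoint; whenever an interval is uncovered, place a point at its right end.
By right end: [1,2]  [1,3]  [5,7]  [4,11]  [12,13]  [12,15]  [13,16]  [16,18]  [13,19]
[1,2] uncovered → point at 2; [5,7] uncovered → point at 7; [12,13] uncovered → point at 13; [16,18] uncovered → point at 18.
Points: 2, 7, 13, 18 (4 total).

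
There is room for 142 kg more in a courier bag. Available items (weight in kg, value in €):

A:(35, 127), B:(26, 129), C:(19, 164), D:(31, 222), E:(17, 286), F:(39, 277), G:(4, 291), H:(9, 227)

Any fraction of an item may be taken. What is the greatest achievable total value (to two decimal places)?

Sort by value per unit weight and fill in that order.
Order: G (291/4=72.75) > H (227/9=25.22) > E (286/17=16.82) > C (164/19=8.63) > D (222/31=7.16) > F (277/39=7.10) > B (129/26=4.96) > A (127/35=3.63)
Fill: take G (4 @ 291) → take H (9 @ 227) → take E (17 @ 286) → take C (19 @ 164) → take D (31 @ 222) → take F (39 @ 277) → take 23/26 of B → 114.12; 142/142 used.
Total value = 1581.12

1581.12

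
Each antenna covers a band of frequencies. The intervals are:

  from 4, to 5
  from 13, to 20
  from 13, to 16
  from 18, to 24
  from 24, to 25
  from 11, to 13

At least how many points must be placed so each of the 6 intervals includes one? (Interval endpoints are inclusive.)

Process intervals by earliest right end; each time one isn't hit yet, stab at its right endpoint.
By right end: [4,5]  [11,13]  [13,16]  [13,20]  [18,24]  [24,25]
[4,5] uncovered → point at 5; [11,13] uncovered → point at 13; [18,24] uncovered → point at 24.
Points: 5, 13, 24 (3 total).

3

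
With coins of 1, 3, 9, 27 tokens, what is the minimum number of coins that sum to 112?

6

Use the largest denomination that fits, subtract, and repeat.
112 − 4×27→4 − 1×3→1 − 1×1→0
Total coins = 4 + 1 + 1 = 6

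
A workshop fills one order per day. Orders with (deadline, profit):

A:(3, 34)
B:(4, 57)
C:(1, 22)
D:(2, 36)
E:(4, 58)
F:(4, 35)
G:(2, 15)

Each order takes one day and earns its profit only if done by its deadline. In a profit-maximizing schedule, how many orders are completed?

By profit: E(d4,58), B(d4,57), D(d2,36), F(d4,35), A(d3,34), C(d1,22), G(d2,15)
E→slot 4; B→slot 3; D→slot 2; F→slot 1; A skipped; C skipped; G skipped.
4 of 7 scheduled.

4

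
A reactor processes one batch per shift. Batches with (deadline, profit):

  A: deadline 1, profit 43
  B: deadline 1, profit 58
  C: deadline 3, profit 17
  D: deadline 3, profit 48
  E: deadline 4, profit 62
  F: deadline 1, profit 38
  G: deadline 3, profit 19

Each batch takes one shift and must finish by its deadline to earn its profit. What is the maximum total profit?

Sort by profit descending; place each in the latest free slot ≤ its deadline.
Profit order: E=62 B=58 D=48 A=43 F=38 G=19 C=17
Assign: E→slot 4, B→slot 1, D→slot 3, A skipped, F skipped, G→slot 2, C skipped.
Slots: [1:B] [2:G] [3:D] [4:E]
Profit = 58 + 19 + 48 + 62 = 187

187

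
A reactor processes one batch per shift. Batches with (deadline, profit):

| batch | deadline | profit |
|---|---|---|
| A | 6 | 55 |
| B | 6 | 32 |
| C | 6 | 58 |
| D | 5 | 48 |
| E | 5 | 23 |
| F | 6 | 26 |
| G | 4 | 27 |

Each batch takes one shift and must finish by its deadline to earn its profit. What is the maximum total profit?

246

Sort by profit descending; place each in the latest free slot ≤ its deadline.
By profit: C(d6,58), A(d6,55), D(d5,48), B(d6,32), G(d4,27), F(d6,26), E(d5,23)
C→slot 6; A→slot 5; D→slot 4; B→slot 3; G→slot 2; F→slot 1; E skipped.
Profit = 26 + 27 + 32 + 48 + 55 + 58 = 246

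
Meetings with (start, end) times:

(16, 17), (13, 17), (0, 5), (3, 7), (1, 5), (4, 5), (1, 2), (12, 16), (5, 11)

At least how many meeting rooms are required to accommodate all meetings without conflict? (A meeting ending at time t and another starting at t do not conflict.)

starts: [0, 1, 1, 3, 4, 5, 12, 13, 16]
ends:   [2, 5, 5, 5, 7, 11, 16, 17, 17]
s0→1 s1→2 s1→3 e2→2 s3→3 s4→4  — peak 4.

4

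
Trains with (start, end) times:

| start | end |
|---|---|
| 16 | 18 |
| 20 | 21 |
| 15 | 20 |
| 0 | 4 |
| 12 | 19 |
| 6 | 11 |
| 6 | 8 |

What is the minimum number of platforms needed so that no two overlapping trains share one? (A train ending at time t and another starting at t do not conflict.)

Count concurrent intervals with a sweep; the peak is the room count.
starts: [0, 6, 6, 12, 15, 16, 20]
ends:   [4, 8, 11, 18, 19, 20, 21]
s0→1 e4→0 s6→1 s6→2 e8→1 e11→0 s12→1 s15→2 s16→3  — peak 3.

3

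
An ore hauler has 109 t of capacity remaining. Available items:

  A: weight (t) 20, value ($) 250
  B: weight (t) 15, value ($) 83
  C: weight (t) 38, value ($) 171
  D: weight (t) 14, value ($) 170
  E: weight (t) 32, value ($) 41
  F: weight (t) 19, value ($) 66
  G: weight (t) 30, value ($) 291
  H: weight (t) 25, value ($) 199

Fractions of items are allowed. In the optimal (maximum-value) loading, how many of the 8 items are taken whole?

5

Order: A (250/20=12.50) > D (170/14=12.14) > G (291/30=9.70) > H (199/25=7.96) > B (83/15=5.53) > C (171/38=4.50) > F (66/19=3.47) > E (41/32=1.28)
Fill: take A (20 @ 250) → take D (14 @ 170) → take G (30 @ 291) → take H (25 @ 199) → take B (15 @ 83) → take 5/38 of C → 22.50; 109/109 used.
5 item(s) taken whole; one partial (take 5/38 of C).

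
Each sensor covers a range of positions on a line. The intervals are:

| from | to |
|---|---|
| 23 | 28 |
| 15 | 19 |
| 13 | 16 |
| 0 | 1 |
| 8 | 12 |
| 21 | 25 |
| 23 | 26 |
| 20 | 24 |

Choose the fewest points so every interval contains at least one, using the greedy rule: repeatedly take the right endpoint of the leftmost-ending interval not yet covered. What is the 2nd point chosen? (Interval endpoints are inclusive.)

Process intervals by earliest right end; each time one isn't hit yet, stab at its right endpoint.
Sorted: [0,1] [8,12] [13,16] [15,19] [20,24] [21,25] [23,26] [23,28]
{[0,1]} hit by 1; {[8,12]} hit by 12; {[13,16],[15,19]} hit by 16; {[20,24],[21,25],[23,26],[23,28]} hit by 24.
Points: 1, 12, 16, 24 (4 total).

12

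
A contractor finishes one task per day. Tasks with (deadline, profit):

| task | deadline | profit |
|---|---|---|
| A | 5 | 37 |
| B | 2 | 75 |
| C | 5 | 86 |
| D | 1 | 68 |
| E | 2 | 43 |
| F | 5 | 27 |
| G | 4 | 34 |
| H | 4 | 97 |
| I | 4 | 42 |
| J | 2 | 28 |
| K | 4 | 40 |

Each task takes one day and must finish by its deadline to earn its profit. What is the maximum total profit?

Sort by profit descending; place each in the latest free slot ≤ its deadline.
By profit: H(d4,97), C(d5,86), B(d2,75), D(d1,68), E(d2,43), I(d4,42), K(d4,40), A(d5,37), G(d4,34), J(d2,28), F(d5,27)
H→slot 4; C→slot 5; B→slot 2; D→slot 1; E skipped; I→slot 3; K skipped; A skipped; G skipped; J skipped; F skipped.
Profit = 68 + 75 + 42 + 97 + 86 = 368

368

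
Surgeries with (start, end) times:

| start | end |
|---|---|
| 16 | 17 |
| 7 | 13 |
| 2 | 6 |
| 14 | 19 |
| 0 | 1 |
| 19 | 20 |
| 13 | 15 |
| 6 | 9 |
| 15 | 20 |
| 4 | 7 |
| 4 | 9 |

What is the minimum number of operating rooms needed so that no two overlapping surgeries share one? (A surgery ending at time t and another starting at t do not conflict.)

3

The answer is the maximum number of intervals overlapping at any instant.
Events (time:±→running): 0:+→1 1:-→0 2:+→1 4:+→2 4:+→3 … peak 3.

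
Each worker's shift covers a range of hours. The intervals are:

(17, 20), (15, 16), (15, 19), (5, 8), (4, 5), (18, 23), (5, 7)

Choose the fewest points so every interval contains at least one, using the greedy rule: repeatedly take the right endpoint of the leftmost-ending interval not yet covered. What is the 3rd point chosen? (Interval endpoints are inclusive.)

20

Sort by right endpoint; whenever an interval is uncovered, place a point at its right end.
Sorted: [4,5] [5,7] [5,8] [15,16] [15,19] [17,20] [18,23]
{[4,5],[5,7],[5,8]} hit by 5; {[15,16],[15,19]} hit by 16; {[17,20],[18,23]} hit by 20.
Points: 5, 16, 20 (3 total).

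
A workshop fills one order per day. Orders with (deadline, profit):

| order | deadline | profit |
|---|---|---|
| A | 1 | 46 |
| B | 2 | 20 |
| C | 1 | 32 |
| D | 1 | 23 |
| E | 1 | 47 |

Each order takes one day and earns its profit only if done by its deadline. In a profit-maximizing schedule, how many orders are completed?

2

Sort by profit descending; place each in the latest free slot ≤ its deadline.
By profit: E(d1,47), A(d1,46), C(d1,32), D(d1,23), B(d2,20)
E→slot 1; A skipped; C skipped; D skipped; B→slot 2.
2 of 5 scheduled.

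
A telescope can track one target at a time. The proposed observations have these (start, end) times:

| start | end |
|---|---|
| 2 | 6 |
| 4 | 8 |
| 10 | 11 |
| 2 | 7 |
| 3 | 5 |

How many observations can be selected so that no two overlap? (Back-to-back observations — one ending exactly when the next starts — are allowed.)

Sort by end time and greedily take each interval whose start is ≥ the last chosen end.
Sorted by end: (3,5)  (2,6)  (2,7)  (4,8)  (10,11)
take (3,5); skip (4,8); take (10,11).
Selected 2 observations.

2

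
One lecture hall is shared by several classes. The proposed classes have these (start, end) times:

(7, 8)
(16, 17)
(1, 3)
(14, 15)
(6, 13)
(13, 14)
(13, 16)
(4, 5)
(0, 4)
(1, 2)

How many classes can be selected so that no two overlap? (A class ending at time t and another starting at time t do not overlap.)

Greedy by earliest finish: after sorting by end time, pick each interval compatible with the last pick.
By end time: (1,2), (1,3), (0,4), (4,5), (7,8), (6,13), (13,14), (14,15), (13,16), (16,17).
Pick (1,2); next start ≥ 2 → (4,5); next start ≥ 5 → (7,8); next start ≥ 8 → (13,14); next start ≥ 14 → (14,15); next start ≥ 15 → (16,17).
Selected 6 classes.

6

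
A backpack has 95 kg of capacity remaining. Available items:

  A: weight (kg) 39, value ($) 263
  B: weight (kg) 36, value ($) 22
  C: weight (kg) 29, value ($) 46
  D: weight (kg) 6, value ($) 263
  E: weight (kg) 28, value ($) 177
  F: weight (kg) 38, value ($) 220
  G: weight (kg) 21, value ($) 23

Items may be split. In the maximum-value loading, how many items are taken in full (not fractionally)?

3

Sort by value per unit weight and fill in that order.
Ratios (sorted): D 43.83, A 6.74, E 6.32, F 5.79, C 1.59, G 1.10, B 0.61
take D (6 @ 263); take A (39 @ 263); take E (28 @ 177); take 22/38 of F → 127.37. Capacity used 95/95.
3 item(s) taken whole; one partial (take 22/38 of F).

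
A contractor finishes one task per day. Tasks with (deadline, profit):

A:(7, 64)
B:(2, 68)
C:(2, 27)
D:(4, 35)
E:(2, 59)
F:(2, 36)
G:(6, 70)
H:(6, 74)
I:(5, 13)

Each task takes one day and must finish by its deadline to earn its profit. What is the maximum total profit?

By profit: H(d6,74), G(d6,70), B(d2,68), A(d7,64), E(d2,59), F(d2,36), D(d4,35), C(d2,27), I(d5,13)
H→slot 6; G→slot 5; B→slot 2; A→slot 7; E→slot 1; F skipped; D→slot 4; C skipped; I→slot 3.
Profit = 59 + 68 + 13 + 35 + 70 + 74 + 64 = 383

383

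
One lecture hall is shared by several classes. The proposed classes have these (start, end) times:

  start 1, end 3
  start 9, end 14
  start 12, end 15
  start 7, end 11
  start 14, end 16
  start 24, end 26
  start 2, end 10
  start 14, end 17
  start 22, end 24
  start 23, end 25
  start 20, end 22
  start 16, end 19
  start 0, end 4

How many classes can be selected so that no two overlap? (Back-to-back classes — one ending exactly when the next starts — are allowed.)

7

Sort by end time and greedily take each interval whose start is ≥ the last chosen end.
Sorted by end: (1,3)  (0,4)  (2,10)  (7,11)  (9,14)  (12,15)  (14,16)  (14,17)  (16,19)  (20,22)  (22,24)  (23,25)  (24,26)
take (1,3); skip (0,4); take (7,11); skip (9,14); take (12,15); take (16,19); take (20,22); take (22,24); take (24,26).
Selected 7 classes.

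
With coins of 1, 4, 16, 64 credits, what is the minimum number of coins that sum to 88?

Greedy: take as many of the largest coin as possible, then repeat with the remainder.
88 = 1×64 + 1×16 + 2×4
Total coins = 1 + 1 + 2 = 4

4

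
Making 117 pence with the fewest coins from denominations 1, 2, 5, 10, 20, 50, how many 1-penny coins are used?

Use the largest denomination that fits, subtract, and repeat.
117 = 2×50 + 1×10 + 1×5 + 1×2
Count of 1: 0

0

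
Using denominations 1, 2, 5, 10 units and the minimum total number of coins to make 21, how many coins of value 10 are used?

2

Use the largest denomination that fits, subtract, and repeat.
21 = 2×10 + 1×1
Count of 10: 2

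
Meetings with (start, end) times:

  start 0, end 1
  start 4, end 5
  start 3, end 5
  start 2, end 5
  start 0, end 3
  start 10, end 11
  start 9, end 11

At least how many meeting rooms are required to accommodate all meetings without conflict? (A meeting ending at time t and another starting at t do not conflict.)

3

Count concurrent intervals with a sweep; the peak is the room count.
Events (time:±→running): 0:+→1 0:+→2 1:-→1 2:+→2 3:-→1 3:+→2 4:+→3 … peak 3.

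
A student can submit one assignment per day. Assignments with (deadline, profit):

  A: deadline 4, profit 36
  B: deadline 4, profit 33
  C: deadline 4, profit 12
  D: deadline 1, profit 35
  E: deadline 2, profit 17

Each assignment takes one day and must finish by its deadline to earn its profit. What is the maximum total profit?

121

Sort by profit descending; place each in the latest free slot ≤ its deadline.
By profit: A(d4,36), D(d1,35), B(d4,33), E(d2,17), C(d4,12)
A→slot 4; D→slot 1; B→slot 3; E→slot 2; C skipped.
Profit = 35 + 17 + 33 + 36 = 121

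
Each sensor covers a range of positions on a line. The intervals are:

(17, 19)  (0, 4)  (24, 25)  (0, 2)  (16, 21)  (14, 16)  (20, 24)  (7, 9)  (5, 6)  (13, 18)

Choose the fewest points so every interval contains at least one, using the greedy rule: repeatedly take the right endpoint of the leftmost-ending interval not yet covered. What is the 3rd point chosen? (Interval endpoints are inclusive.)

9

Process intervals by earliest right end; each time one isn't hit yet, stab at its right endpoint.
Sorted: [0,2] [0,4] [5,6] [7,9] [14,16] [13,18] [17,19] [16,21] [20,24] [24,25]
{[0,2],[0,4]} hit by 2; {[5,6]} hit by 6; {[7,9]} hit by 9; {[14,16],[13,18]} hit by 16; {[17,19],[16,21]} hit by 19; {[20,24],[24,25]} hit by 24.
Points: 2, 6, 9, 16, 19, 24 (6 total).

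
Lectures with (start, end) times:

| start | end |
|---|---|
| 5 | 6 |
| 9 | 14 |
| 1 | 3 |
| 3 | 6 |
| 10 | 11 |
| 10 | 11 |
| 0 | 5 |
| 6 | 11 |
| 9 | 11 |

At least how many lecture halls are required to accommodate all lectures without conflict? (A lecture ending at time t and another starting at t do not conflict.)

5

Events (time:±→running): 0:+→1 1:+→2 3:-→1 3:+→2 5:-→1 5:+→2 6:-→1 6:-→0 6:+→1 9:+→2 9:+→3 10:+→4 10:+→5 … peak 5.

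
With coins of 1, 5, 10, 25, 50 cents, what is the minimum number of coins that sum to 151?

4

151 − 3×50→1 − 1×1→0
Total coins = 3 + 1 = 4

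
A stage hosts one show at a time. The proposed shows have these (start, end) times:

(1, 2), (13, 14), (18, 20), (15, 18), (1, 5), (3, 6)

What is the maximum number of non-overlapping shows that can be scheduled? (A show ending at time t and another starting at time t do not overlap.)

Greedy by earliest finish: after sorting by end time, pick each interval compatible with the last pick.
Sorted by end: (1,2)  (1,5)  (3,6)  (13,14)  (15,18)  (18,20)
take (1,2); take (3,6); take (13,14); take (15,18); take (18,20).
Selected 5 shows.

5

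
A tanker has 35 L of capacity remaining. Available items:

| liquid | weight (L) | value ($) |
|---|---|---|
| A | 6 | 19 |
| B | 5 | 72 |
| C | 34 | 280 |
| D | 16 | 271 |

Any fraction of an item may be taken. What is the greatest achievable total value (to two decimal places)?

Sort by value per unit weight and fill in that order.
Ratios (sorted): D 16.94, B 14.40, C 8.24, A 3.17
take D (16 @ 271); take B (5 @ 72); take 14/34 of C → 115.29. Capacity used 35/35.
Total value = 458.29

458.29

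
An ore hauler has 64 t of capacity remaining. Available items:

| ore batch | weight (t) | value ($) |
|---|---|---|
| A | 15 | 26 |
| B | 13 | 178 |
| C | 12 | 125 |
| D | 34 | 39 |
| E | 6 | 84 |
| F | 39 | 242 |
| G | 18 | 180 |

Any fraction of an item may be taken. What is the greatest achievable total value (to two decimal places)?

660.08

Order: E (84/6=14.00) > B (178/13=13.69) > C (125/12=10.42) > G (180/18=10.00) > F (242/39=6.21) > A (26/15=1.73) > D (39/34=1.15)
Fill: take E (6 @ 84) → take B (13 @ 178) → take C (12 @ 125) → take G (18 @ 180) → take 15/39 of F → 93.08; 64/64 used.
Total value = 660.08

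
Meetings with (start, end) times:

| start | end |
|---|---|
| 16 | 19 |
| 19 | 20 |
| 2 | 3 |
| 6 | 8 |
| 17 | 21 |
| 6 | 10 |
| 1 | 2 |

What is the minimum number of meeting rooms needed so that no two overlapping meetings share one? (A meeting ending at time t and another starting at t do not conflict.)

Count concurrent intervals with a sweep; the peak is the room count.
starts: [1, 2, 6, 6, 16, 17, 19]
ends:   [2, 3, 8, 10, 19, 20, 21]
s1→1 e2→0 s2→1 e3→0 s6→1 s6→2  — peak 2.

2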